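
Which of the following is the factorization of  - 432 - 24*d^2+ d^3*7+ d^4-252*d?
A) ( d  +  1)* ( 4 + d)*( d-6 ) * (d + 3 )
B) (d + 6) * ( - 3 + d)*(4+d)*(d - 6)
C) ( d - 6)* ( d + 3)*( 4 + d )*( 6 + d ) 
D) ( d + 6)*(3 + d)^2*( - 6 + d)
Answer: C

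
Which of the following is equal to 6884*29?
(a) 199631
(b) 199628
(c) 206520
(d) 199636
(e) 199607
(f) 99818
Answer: d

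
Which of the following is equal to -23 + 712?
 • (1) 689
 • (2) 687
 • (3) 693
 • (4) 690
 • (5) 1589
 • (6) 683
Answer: 1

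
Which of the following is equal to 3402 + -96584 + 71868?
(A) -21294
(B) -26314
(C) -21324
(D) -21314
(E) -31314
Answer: D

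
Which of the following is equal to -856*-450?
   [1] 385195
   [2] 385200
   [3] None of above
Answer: 2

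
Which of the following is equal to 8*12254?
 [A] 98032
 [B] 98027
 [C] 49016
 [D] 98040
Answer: A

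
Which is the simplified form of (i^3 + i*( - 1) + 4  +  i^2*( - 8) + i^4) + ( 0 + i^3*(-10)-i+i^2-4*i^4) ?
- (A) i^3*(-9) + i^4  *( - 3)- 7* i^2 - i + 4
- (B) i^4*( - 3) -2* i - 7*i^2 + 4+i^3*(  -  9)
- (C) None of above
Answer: B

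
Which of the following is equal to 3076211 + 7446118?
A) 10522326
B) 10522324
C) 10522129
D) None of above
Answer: D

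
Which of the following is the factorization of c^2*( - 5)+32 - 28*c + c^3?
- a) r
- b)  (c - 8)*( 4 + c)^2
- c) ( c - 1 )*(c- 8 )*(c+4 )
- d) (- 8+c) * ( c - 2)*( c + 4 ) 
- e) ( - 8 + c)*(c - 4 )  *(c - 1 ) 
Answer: c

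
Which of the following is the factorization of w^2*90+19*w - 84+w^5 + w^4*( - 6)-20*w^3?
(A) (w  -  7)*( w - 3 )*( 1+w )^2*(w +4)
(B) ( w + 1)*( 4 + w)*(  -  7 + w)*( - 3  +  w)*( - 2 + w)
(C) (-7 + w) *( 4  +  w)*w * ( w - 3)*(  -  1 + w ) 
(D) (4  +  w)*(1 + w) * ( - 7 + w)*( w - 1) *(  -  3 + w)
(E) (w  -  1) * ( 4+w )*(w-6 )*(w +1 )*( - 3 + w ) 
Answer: D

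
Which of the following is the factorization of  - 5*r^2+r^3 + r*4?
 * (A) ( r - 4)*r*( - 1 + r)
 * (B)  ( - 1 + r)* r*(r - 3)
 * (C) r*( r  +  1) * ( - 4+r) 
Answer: A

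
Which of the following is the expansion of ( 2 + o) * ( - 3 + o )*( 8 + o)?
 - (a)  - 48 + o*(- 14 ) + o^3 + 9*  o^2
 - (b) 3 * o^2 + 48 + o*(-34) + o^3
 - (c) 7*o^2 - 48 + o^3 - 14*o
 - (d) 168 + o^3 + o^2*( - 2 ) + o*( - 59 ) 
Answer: c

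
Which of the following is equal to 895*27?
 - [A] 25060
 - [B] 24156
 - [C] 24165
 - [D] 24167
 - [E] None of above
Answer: C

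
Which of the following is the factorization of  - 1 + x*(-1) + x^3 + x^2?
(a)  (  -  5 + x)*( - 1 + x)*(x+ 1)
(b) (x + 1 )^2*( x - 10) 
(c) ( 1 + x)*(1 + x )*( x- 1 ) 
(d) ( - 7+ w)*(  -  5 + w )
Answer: c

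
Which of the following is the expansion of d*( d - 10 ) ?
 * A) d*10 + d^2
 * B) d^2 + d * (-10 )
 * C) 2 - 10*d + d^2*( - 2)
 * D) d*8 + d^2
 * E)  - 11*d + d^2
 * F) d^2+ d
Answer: B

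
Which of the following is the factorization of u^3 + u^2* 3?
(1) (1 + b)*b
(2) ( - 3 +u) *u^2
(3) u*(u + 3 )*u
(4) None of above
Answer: 3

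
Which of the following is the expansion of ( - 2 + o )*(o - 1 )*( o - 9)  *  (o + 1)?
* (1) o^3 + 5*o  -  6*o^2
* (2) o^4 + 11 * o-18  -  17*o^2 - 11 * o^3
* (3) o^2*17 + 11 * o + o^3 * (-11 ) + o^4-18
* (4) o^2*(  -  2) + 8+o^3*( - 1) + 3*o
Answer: 3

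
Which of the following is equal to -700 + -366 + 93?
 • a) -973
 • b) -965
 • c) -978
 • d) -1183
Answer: a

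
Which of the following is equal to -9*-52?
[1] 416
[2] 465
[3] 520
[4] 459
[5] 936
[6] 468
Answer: 6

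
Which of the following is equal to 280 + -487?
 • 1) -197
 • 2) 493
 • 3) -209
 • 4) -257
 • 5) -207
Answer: 5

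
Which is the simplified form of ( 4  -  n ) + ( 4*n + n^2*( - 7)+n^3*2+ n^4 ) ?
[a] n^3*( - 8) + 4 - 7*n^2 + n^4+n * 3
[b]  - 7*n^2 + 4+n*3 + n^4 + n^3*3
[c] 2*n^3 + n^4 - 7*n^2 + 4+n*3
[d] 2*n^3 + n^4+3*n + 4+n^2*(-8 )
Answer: c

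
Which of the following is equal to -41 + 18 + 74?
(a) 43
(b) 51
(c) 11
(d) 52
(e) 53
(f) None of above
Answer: b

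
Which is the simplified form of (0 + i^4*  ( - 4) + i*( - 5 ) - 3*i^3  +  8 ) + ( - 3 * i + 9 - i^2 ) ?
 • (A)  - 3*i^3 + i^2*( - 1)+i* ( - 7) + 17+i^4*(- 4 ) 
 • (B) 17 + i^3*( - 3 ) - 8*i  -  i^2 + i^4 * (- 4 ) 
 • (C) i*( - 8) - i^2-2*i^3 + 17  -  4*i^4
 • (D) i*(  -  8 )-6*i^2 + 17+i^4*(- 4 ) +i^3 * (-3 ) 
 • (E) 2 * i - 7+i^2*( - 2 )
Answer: B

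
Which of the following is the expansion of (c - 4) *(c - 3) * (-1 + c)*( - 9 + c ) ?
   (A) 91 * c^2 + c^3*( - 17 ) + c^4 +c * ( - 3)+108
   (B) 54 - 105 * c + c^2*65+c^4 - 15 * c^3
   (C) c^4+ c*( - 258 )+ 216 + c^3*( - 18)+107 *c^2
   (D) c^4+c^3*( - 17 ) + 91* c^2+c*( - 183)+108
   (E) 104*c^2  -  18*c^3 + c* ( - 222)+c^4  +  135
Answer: D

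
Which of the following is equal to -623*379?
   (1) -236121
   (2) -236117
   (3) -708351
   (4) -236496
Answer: 2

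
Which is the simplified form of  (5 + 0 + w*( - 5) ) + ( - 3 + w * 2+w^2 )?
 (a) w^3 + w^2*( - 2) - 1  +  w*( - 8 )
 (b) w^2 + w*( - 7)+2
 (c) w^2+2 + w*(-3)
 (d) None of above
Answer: c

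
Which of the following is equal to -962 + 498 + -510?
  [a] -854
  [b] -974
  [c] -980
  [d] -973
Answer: b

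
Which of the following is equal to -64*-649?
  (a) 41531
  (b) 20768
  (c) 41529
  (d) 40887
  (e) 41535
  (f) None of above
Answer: f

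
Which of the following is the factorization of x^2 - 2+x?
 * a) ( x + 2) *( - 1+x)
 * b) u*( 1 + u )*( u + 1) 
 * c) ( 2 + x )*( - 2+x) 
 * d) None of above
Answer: a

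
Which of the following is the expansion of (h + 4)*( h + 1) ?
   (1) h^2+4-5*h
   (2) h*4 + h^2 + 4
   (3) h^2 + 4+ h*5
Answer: 3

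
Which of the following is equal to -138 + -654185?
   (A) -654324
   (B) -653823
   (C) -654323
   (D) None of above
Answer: C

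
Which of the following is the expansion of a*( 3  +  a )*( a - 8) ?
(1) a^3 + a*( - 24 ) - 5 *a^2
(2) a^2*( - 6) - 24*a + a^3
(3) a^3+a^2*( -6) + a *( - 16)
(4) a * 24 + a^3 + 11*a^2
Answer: 1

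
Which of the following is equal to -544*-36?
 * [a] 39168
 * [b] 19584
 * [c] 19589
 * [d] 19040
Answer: b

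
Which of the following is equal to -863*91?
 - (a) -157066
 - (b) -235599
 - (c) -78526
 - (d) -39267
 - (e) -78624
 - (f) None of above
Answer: f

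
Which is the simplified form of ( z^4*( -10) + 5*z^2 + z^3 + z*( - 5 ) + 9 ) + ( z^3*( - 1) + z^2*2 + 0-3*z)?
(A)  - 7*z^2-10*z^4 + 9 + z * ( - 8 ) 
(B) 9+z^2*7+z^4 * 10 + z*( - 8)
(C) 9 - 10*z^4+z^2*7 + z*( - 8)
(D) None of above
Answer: C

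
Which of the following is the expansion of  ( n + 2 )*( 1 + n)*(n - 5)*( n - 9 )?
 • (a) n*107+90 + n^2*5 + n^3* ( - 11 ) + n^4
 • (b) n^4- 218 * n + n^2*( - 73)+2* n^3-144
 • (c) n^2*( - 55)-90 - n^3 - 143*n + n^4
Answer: a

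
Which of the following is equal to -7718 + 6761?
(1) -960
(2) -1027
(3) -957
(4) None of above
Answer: 3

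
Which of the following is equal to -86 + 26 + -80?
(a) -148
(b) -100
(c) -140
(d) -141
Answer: c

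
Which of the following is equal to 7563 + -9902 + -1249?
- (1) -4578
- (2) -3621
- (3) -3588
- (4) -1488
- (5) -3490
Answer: 3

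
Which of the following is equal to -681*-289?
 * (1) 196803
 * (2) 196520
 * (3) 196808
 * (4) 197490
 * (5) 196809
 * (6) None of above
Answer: 5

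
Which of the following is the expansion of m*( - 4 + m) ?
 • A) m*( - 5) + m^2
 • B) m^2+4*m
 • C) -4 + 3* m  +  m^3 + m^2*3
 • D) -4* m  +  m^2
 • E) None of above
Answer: D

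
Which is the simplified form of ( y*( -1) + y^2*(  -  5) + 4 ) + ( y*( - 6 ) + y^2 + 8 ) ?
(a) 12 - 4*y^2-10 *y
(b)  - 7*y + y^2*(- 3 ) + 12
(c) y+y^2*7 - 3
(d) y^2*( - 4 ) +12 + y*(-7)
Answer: d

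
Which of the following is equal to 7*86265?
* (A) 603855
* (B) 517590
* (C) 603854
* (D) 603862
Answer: A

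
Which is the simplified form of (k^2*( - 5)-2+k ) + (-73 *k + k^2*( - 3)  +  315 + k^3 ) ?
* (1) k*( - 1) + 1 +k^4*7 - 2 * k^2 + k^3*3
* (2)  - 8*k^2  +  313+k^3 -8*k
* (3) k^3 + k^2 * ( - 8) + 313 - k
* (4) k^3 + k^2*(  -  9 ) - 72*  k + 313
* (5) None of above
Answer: 5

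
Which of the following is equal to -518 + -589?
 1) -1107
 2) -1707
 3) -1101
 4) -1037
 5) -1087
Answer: 1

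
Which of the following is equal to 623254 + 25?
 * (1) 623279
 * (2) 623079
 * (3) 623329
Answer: 1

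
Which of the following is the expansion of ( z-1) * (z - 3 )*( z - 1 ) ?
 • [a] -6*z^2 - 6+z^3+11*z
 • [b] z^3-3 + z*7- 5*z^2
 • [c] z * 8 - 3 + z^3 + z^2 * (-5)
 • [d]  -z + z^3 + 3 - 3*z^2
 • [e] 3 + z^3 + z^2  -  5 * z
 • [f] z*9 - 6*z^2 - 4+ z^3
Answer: b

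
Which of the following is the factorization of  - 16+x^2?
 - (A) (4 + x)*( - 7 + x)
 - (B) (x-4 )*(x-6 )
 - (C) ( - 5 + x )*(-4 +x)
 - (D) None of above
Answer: D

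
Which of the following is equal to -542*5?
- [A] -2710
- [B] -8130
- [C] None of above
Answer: A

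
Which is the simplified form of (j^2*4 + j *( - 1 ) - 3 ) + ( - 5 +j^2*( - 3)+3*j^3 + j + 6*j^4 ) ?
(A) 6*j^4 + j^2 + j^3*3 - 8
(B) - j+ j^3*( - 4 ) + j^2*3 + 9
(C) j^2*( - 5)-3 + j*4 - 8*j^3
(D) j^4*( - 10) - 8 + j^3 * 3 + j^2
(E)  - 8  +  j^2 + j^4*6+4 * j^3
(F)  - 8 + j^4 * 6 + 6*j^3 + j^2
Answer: A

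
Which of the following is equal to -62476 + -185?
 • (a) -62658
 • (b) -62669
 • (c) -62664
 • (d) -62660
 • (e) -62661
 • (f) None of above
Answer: e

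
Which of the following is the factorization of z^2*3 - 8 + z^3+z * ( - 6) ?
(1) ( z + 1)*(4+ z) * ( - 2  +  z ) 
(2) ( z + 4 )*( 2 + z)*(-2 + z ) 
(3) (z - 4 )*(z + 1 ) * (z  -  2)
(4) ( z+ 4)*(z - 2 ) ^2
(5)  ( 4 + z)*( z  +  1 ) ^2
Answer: 1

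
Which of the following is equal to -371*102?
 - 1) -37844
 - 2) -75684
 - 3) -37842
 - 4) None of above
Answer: 3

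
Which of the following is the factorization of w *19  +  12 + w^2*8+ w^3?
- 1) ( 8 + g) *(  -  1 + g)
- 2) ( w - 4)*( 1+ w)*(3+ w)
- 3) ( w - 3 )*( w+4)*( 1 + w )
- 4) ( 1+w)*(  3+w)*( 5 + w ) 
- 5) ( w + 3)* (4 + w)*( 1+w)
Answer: 5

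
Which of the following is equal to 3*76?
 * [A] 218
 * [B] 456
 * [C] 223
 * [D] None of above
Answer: D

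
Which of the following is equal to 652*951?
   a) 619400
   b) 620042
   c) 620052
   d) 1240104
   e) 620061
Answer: c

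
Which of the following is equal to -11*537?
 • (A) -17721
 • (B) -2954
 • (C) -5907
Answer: C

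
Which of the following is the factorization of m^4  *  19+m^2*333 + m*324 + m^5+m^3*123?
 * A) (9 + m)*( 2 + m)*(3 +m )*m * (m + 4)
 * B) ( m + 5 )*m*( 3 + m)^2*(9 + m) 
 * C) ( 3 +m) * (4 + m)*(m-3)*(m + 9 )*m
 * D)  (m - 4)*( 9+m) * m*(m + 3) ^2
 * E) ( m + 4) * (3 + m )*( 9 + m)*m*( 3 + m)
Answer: E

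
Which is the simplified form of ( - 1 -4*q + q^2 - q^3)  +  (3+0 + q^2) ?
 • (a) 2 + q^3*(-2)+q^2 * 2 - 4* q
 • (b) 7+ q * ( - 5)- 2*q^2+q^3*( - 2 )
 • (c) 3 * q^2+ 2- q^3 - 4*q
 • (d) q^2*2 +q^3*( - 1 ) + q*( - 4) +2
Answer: d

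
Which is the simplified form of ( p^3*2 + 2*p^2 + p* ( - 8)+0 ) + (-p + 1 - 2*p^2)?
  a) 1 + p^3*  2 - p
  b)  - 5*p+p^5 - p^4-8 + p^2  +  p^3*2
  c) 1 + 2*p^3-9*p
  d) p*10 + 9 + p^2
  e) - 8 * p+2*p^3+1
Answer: c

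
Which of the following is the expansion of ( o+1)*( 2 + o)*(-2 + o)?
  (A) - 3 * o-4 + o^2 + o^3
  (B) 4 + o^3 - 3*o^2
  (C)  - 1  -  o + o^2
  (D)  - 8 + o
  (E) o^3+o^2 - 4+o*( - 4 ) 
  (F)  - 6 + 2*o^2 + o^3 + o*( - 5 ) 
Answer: E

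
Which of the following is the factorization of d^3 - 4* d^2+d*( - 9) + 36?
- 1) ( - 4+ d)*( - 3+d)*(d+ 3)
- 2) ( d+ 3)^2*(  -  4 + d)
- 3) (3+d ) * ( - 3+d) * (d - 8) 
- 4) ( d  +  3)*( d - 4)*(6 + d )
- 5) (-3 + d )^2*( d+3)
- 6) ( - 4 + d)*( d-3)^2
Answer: 1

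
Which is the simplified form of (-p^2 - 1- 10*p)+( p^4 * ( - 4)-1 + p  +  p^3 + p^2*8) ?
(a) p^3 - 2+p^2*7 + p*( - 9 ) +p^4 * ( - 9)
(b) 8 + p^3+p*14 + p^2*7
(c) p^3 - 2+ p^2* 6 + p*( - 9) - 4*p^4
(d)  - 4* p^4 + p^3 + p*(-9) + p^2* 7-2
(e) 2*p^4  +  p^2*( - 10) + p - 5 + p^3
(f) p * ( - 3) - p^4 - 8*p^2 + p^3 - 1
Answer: d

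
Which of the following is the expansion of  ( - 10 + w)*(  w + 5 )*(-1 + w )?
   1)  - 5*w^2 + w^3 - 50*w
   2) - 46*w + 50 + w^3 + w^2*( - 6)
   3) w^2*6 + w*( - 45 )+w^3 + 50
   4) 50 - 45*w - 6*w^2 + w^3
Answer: 4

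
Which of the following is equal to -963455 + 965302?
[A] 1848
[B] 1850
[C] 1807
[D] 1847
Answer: D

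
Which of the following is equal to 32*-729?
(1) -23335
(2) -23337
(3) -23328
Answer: 3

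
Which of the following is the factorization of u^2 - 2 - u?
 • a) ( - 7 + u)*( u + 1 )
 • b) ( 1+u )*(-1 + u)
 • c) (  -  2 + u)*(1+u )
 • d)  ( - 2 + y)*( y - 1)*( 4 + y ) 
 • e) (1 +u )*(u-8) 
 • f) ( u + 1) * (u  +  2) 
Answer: c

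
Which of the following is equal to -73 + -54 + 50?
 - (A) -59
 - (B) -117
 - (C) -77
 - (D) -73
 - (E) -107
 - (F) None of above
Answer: C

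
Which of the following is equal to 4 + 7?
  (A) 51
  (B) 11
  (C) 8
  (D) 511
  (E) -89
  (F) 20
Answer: B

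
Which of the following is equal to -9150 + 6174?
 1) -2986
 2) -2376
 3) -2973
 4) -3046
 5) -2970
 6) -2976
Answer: 6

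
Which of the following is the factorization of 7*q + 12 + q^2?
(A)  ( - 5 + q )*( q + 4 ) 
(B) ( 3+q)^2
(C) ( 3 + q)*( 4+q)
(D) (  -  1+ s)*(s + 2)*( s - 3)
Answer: C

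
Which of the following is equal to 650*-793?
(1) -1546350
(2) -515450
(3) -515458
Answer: 2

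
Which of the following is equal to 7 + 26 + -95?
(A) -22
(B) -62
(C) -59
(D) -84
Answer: B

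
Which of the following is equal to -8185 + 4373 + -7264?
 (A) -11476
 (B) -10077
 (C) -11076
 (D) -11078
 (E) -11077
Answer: C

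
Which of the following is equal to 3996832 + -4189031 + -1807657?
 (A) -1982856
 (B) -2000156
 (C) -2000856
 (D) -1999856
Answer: D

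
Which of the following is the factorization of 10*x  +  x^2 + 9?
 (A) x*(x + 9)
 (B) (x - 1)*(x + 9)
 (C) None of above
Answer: C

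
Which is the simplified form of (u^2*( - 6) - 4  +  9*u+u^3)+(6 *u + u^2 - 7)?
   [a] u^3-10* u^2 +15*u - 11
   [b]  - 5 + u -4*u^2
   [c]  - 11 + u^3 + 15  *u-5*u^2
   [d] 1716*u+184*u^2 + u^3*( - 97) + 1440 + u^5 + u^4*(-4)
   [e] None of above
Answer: c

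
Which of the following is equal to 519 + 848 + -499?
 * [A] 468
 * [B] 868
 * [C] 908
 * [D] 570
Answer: B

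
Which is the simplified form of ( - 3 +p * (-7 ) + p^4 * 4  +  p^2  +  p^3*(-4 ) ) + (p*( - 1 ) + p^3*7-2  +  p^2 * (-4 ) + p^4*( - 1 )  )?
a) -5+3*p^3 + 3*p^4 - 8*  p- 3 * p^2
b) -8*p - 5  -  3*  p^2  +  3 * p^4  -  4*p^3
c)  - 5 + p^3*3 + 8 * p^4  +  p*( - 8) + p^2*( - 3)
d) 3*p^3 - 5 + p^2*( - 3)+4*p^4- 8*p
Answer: a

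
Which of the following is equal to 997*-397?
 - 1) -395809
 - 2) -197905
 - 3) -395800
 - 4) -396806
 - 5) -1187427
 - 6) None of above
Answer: 1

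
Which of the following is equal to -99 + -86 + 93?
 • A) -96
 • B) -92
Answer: B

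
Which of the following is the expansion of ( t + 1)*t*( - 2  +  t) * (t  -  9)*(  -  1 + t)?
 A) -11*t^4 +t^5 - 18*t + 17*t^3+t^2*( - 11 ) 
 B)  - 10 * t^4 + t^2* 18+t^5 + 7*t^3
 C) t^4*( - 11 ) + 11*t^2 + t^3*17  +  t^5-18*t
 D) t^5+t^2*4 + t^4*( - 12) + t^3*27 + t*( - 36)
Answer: C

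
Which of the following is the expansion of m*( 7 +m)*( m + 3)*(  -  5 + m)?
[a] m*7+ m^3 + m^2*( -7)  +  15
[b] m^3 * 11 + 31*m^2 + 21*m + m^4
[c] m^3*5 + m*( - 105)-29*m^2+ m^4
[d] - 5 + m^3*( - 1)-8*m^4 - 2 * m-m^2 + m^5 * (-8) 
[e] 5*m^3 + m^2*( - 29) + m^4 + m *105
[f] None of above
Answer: c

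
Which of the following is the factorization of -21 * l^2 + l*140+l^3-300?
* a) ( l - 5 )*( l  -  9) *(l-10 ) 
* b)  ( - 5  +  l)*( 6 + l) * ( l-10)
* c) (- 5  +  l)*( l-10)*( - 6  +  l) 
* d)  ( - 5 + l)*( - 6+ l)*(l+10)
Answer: c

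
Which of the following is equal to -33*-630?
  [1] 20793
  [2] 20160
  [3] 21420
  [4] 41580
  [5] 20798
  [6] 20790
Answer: 6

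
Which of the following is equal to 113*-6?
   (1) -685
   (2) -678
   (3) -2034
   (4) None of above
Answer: 2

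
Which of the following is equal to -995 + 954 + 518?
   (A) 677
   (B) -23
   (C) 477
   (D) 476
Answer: C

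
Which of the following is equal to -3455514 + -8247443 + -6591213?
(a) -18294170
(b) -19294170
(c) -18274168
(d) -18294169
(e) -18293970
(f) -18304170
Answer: a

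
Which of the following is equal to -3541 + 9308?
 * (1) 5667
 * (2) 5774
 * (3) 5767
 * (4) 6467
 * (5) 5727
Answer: 3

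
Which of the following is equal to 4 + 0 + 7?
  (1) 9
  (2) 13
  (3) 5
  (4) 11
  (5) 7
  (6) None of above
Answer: 4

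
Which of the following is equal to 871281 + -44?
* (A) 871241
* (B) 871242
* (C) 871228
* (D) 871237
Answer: D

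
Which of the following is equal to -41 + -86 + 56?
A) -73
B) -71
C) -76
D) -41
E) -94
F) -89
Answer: B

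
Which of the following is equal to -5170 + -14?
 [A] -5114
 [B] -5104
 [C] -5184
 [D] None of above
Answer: C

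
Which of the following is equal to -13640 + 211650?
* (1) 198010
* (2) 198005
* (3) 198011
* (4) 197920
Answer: 1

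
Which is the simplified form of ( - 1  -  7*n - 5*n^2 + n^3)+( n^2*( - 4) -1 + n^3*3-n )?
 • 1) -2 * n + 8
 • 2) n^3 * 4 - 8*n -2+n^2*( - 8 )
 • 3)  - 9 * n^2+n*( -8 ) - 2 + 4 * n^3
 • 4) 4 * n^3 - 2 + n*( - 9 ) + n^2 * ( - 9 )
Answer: 3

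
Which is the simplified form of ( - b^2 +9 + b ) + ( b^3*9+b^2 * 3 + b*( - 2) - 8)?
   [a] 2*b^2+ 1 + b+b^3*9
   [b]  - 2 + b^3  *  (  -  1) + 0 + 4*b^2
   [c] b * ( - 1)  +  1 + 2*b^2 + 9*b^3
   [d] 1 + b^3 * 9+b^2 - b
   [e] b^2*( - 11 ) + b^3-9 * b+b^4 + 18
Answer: c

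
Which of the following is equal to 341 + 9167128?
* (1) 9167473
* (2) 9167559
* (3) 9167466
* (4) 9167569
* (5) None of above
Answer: 5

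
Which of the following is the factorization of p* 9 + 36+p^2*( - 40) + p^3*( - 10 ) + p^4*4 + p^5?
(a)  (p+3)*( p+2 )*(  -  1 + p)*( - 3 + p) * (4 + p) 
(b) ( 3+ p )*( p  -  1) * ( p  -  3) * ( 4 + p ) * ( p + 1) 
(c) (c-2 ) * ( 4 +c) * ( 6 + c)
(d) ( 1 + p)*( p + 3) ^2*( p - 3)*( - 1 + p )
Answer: b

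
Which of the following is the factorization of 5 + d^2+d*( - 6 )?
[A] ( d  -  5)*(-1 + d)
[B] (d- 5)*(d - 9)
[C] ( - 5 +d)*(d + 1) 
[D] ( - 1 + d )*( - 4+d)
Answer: A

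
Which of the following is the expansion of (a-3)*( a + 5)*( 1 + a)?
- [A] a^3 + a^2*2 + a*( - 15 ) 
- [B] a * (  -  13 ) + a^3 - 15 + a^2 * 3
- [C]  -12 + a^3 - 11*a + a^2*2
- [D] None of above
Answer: B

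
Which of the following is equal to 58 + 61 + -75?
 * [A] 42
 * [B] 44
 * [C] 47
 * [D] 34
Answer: B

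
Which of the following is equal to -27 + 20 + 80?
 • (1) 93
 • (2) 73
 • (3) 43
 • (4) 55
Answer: 2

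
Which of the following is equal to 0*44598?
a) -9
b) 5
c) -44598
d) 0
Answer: d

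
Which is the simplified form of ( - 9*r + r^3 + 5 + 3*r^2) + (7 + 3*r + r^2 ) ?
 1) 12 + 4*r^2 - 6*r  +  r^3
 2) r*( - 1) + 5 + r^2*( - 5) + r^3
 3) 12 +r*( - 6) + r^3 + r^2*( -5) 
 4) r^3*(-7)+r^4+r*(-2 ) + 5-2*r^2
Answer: 1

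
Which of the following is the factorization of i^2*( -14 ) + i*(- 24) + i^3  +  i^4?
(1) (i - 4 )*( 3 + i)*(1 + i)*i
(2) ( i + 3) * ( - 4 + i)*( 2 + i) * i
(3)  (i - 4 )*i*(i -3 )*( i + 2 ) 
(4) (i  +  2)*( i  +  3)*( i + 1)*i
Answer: 2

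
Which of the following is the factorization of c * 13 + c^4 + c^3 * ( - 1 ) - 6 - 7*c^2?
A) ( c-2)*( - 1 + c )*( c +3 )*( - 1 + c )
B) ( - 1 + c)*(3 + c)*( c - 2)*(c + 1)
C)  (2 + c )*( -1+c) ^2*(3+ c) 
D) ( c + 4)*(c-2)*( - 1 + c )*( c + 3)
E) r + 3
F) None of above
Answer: A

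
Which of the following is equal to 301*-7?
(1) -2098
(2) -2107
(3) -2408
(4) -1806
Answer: 2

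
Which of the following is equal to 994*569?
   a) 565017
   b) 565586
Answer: b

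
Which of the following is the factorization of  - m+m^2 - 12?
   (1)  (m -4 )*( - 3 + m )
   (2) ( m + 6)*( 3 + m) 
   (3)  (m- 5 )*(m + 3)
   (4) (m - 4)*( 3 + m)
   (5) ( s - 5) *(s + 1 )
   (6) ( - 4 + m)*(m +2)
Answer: 4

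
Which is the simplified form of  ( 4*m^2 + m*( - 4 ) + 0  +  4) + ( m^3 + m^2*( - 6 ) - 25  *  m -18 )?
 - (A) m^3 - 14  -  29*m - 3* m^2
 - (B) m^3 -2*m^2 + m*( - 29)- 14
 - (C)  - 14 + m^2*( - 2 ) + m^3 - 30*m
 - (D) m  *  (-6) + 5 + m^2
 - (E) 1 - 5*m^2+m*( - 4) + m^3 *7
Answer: B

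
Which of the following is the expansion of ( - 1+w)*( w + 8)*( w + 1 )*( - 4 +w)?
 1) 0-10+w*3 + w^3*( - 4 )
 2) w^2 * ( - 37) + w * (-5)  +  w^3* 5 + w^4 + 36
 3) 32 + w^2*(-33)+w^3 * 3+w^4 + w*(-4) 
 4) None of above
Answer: 4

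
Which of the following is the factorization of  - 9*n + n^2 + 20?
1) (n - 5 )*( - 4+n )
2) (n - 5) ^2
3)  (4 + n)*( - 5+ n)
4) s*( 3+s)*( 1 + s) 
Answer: 1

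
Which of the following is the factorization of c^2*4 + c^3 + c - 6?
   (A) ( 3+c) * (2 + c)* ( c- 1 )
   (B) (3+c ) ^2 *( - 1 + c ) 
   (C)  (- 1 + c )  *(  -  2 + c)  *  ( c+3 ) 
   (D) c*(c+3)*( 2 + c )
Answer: A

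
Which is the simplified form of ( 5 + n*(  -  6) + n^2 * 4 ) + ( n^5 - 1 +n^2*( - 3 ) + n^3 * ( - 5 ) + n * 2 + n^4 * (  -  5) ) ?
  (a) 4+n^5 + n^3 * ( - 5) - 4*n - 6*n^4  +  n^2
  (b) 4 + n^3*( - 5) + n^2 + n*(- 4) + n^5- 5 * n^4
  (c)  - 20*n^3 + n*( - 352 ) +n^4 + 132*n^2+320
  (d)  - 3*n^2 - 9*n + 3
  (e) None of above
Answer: b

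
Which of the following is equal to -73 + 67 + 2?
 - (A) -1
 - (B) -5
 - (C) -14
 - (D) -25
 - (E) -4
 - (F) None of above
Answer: E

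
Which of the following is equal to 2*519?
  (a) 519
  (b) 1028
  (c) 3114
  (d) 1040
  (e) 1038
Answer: e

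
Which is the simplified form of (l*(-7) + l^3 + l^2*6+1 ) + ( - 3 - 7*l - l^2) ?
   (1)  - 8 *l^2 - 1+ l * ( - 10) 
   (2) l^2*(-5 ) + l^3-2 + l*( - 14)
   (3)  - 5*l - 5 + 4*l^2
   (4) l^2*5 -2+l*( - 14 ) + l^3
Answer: 4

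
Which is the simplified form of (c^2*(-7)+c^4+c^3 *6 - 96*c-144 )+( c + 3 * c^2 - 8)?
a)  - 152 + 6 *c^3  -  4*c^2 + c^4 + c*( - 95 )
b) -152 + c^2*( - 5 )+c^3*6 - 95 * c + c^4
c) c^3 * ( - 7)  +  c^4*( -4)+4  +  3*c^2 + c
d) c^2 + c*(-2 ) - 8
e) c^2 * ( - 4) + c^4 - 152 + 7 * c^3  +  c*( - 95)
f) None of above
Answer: a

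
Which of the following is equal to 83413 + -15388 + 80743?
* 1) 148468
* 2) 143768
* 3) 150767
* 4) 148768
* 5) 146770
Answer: 4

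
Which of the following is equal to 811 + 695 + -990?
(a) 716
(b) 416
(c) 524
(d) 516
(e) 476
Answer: d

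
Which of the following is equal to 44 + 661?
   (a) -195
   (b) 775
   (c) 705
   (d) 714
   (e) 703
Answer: c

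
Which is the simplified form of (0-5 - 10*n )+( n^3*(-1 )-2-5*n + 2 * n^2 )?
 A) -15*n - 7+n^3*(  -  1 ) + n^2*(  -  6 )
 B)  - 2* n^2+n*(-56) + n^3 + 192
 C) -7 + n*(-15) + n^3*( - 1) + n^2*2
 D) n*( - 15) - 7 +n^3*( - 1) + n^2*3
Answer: C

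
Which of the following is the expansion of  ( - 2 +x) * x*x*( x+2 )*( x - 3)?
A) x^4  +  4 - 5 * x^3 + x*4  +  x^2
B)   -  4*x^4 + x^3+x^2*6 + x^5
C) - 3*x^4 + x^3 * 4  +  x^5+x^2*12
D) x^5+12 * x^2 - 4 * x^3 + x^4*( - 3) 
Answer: D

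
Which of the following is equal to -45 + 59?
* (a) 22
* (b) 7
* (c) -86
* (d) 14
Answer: d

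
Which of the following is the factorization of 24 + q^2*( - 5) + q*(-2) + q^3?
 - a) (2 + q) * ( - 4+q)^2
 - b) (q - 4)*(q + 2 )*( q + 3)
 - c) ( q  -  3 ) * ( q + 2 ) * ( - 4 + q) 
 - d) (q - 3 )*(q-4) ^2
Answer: c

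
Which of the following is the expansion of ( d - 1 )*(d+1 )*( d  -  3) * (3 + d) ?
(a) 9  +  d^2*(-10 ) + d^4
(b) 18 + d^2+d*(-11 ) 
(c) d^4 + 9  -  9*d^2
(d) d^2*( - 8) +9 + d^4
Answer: a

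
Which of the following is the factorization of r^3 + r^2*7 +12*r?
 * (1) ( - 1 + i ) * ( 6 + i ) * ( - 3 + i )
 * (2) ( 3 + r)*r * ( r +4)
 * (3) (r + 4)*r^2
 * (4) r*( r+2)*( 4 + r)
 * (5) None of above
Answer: 2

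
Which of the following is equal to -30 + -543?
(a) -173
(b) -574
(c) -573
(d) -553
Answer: c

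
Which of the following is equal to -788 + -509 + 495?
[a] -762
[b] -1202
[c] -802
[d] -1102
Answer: c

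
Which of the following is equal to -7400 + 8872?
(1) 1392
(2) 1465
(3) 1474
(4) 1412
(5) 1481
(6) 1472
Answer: 6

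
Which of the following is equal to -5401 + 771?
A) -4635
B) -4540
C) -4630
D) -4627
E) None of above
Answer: C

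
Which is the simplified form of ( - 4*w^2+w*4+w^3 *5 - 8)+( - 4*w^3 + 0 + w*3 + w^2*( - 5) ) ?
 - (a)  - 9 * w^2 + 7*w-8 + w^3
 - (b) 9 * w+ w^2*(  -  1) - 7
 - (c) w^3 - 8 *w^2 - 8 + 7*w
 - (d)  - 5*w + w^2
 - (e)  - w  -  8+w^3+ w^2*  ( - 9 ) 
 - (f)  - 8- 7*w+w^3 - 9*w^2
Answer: a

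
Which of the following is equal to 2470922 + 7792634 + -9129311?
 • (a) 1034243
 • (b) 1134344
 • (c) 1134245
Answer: c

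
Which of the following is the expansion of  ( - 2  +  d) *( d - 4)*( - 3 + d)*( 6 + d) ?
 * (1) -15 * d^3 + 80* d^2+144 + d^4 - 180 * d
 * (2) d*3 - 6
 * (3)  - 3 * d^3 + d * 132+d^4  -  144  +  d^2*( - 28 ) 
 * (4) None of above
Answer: 3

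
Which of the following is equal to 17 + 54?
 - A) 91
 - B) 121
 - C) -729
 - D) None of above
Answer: D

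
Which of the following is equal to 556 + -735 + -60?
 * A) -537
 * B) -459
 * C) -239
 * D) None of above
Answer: C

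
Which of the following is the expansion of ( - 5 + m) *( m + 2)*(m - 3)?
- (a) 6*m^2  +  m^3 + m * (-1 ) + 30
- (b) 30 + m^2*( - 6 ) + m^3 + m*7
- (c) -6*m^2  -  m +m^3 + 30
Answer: c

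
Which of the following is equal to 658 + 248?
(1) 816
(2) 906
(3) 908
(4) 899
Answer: 2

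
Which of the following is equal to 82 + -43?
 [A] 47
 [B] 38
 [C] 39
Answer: C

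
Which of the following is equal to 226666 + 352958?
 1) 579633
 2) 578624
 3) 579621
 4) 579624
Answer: 4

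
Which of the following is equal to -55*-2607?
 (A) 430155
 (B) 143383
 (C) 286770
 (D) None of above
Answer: D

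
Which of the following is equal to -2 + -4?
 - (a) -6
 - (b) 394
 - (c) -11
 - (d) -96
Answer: a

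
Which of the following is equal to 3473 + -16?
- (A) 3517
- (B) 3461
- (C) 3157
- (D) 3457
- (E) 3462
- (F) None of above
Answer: D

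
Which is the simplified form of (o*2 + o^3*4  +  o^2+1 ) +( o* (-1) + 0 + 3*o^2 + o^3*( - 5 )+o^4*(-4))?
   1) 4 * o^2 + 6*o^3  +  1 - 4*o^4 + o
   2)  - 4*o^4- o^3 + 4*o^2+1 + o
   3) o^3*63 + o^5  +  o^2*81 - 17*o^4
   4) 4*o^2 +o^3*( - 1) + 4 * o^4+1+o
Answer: 2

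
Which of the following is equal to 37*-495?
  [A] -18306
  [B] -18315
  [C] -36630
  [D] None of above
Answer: B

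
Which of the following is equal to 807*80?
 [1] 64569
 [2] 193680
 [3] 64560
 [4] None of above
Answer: 3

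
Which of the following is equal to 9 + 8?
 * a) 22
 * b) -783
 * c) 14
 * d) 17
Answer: d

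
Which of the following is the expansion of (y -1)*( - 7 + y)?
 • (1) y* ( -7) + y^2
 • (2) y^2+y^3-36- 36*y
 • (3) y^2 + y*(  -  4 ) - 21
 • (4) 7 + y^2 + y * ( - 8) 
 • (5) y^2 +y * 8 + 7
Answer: 4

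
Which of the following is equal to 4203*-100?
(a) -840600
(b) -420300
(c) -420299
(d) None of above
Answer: b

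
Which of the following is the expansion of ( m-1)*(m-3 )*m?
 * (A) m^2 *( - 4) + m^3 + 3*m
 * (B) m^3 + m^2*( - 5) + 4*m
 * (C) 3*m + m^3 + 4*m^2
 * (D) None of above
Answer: A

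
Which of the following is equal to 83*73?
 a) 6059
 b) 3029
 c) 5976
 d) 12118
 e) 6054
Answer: a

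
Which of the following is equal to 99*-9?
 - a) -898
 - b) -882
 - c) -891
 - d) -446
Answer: c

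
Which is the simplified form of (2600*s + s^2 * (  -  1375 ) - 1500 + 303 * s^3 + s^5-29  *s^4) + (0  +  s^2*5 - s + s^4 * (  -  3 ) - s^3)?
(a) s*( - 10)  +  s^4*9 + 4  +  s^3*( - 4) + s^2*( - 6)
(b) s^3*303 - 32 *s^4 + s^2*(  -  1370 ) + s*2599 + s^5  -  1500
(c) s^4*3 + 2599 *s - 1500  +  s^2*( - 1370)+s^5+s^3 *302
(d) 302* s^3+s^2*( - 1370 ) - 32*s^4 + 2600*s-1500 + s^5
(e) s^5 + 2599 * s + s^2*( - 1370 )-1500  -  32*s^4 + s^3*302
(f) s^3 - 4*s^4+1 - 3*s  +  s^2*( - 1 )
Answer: e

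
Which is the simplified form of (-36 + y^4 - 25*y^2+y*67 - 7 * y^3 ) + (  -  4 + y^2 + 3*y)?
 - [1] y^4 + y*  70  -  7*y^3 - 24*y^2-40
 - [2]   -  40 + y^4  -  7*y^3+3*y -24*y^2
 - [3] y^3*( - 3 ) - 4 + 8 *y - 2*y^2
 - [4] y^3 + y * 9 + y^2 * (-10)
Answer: 1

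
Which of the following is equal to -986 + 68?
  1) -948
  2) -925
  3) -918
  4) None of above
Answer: 3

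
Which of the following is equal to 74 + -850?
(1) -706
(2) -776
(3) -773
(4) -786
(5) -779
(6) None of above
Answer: 2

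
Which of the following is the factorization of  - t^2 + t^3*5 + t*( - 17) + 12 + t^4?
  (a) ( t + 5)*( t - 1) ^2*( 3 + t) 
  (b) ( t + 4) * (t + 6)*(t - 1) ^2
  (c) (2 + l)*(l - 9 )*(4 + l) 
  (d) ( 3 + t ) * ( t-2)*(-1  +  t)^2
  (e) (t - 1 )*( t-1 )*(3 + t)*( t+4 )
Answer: e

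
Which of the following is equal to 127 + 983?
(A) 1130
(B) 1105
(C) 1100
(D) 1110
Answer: D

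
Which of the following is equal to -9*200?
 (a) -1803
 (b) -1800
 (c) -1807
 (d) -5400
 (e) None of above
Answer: b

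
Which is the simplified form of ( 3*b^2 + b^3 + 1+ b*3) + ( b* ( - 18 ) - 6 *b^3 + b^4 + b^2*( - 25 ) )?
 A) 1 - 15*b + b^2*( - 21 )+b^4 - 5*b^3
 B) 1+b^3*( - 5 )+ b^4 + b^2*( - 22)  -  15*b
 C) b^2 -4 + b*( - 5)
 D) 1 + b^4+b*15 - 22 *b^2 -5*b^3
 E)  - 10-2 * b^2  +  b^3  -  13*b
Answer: B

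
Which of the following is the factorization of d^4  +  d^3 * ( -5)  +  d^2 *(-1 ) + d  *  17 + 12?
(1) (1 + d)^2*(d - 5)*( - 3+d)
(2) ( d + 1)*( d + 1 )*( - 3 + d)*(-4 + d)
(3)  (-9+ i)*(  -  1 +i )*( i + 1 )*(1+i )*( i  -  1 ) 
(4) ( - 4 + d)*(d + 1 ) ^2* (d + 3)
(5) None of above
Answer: 2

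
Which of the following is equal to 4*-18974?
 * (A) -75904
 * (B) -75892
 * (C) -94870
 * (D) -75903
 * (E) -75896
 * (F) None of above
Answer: E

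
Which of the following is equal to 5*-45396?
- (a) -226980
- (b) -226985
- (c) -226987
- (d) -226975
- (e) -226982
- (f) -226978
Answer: a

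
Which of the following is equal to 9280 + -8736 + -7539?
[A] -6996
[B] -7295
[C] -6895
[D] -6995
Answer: D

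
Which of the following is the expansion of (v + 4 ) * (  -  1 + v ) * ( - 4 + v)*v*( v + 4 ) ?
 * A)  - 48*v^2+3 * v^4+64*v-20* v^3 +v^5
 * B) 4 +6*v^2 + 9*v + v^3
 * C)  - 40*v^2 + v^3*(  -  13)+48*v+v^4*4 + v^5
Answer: A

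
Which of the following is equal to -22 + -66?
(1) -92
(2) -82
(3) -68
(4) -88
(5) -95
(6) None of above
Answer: 4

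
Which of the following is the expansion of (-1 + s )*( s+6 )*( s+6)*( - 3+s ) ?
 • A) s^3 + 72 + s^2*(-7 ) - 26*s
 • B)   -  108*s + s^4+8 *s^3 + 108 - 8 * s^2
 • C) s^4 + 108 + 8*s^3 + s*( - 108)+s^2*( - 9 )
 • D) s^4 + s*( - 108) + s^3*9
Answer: C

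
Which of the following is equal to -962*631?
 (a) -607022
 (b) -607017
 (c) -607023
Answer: a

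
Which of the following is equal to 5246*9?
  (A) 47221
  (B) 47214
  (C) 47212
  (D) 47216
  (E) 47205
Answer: B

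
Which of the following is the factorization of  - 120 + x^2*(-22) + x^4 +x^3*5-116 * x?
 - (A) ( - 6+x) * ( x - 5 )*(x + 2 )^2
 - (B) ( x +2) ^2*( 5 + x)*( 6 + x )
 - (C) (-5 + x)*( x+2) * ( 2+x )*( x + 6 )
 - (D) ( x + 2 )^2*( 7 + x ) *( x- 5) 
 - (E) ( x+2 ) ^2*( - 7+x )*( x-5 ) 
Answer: C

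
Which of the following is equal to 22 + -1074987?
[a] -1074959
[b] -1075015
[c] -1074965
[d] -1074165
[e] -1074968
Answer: c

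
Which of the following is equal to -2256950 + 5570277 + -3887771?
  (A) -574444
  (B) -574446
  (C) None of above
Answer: A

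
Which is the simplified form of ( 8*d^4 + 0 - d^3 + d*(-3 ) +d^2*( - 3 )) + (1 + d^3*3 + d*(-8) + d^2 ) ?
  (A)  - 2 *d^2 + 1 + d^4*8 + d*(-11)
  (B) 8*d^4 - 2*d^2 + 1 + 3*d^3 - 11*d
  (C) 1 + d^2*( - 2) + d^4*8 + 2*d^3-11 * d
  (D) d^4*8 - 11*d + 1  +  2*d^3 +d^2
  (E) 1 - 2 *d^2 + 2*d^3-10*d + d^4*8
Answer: C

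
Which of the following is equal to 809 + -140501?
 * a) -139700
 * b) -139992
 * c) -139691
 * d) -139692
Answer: d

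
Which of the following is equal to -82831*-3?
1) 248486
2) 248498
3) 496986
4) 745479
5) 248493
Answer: 5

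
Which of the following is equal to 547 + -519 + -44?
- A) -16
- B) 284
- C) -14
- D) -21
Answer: A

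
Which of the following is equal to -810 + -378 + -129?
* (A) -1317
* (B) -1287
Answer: A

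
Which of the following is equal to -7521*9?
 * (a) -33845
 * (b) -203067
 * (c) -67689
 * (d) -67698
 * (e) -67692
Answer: c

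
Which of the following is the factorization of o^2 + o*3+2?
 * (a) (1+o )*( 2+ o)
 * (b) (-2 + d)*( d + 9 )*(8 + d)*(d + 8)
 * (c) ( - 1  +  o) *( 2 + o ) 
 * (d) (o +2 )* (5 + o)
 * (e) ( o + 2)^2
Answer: a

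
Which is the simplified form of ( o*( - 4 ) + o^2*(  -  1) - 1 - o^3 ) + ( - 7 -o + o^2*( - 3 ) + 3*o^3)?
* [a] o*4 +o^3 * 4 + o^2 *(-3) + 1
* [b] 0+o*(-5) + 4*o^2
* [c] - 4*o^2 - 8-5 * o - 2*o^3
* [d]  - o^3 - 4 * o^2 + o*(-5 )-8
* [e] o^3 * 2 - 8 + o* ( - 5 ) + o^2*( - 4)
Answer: e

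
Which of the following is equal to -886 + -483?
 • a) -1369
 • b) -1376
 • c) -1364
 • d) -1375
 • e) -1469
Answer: a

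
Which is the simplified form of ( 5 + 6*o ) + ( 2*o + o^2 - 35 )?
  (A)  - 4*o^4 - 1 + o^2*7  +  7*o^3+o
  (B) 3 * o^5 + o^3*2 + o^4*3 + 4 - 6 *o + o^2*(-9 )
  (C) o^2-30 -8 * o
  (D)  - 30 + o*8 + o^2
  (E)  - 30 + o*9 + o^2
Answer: D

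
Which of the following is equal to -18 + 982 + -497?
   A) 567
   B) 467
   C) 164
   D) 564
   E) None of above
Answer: B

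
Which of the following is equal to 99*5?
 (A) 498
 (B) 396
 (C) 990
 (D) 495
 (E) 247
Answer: D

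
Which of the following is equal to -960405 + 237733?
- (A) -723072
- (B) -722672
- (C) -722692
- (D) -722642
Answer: B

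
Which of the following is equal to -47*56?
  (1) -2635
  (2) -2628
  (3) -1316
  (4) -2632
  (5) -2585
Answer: 4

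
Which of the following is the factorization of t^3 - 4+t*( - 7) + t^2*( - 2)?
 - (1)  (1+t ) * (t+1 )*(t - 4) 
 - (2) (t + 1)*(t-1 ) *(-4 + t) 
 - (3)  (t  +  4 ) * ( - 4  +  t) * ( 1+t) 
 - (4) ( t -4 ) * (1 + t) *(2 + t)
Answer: 1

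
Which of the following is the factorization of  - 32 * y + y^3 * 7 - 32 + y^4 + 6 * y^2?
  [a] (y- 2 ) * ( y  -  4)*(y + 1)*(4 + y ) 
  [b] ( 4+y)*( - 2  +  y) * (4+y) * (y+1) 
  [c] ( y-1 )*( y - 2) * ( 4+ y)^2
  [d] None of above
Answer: b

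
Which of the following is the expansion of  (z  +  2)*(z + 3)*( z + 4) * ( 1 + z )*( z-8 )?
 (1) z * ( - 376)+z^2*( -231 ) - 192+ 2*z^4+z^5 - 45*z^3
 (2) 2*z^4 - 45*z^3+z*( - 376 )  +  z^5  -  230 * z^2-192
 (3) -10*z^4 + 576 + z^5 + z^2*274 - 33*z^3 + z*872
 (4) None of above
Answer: 2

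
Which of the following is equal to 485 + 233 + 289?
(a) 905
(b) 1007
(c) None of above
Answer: b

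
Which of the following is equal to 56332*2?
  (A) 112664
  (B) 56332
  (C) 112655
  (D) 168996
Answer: A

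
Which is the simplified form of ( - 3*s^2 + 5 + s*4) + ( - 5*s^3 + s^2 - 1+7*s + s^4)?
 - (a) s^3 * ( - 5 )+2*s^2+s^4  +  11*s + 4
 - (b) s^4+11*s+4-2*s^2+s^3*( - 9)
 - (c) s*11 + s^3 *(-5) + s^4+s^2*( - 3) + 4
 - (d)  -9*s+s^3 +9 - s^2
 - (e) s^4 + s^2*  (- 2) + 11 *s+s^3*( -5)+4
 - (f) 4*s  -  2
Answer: e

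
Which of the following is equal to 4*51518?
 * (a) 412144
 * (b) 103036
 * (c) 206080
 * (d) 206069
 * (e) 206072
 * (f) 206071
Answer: e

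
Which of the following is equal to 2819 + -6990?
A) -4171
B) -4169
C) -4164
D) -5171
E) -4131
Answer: A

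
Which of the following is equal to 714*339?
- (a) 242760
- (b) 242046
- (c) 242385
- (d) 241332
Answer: b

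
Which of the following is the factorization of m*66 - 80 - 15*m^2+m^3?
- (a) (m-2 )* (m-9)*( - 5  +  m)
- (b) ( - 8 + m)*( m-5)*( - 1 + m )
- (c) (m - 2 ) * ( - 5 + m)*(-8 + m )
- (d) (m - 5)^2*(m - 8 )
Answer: c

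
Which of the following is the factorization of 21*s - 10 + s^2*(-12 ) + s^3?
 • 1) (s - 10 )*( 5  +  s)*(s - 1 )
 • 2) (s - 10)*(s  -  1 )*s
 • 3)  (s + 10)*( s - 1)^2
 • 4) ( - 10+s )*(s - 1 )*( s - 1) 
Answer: 4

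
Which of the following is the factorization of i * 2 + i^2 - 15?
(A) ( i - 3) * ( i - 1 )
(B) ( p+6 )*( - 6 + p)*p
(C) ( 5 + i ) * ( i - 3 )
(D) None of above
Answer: C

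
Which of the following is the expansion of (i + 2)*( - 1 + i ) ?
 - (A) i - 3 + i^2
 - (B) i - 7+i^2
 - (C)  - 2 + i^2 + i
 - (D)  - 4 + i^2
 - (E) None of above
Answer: C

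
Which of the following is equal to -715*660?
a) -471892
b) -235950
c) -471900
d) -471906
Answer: c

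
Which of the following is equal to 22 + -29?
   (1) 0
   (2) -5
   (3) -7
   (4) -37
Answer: 3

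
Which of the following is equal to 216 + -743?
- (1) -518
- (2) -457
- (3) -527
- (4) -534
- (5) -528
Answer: 3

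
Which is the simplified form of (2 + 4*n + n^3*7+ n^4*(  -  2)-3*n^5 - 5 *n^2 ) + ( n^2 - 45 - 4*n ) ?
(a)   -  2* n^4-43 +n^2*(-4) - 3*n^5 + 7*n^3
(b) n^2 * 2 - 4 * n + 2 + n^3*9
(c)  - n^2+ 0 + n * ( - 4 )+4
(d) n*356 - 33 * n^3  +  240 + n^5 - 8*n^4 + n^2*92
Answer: a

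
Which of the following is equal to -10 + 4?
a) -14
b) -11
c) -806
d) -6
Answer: d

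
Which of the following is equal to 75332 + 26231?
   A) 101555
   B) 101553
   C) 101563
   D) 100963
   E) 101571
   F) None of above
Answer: C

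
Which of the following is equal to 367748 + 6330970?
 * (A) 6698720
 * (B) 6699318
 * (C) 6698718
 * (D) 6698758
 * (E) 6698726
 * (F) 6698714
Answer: C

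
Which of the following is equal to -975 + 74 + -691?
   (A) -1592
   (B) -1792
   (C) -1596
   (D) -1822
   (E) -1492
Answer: A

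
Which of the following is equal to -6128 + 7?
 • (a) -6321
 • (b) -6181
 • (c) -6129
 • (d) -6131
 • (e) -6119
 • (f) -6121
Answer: f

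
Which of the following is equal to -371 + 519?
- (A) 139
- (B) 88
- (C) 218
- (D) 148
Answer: D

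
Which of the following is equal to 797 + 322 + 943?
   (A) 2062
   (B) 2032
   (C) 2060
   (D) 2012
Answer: A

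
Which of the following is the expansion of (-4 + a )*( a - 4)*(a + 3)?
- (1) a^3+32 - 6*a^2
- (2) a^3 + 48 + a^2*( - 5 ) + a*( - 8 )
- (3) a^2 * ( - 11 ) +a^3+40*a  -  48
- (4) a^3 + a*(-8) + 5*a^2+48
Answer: 2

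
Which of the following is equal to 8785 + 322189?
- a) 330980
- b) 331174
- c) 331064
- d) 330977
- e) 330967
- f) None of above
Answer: f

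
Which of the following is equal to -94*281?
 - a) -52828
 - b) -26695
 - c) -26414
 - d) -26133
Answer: c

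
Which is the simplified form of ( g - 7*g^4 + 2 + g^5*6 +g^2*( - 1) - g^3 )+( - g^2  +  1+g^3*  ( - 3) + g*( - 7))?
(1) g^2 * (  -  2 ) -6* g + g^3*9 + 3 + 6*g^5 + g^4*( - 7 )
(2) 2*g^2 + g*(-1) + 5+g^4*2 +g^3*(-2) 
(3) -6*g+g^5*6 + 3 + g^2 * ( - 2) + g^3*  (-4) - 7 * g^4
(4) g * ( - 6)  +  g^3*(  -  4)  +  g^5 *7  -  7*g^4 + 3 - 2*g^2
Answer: 3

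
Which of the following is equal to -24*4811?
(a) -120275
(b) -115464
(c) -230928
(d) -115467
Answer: b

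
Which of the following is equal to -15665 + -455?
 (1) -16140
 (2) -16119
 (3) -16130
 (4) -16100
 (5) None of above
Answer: 5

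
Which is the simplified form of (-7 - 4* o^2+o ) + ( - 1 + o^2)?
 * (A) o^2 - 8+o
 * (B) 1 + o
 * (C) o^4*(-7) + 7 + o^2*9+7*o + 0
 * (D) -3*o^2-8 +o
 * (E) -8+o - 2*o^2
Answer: D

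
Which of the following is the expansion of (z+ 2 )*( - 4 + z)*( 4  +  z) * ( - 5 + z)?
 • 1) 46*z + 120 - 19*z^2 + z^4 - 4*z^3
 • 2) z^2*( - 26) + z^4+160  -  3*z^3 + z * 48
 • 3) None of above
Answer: 2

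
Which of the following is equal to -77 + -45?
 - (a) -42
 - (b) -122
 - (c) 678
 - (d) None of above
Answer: b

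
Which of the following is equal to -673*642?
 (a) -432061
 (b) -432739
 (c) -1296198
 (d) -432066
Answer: d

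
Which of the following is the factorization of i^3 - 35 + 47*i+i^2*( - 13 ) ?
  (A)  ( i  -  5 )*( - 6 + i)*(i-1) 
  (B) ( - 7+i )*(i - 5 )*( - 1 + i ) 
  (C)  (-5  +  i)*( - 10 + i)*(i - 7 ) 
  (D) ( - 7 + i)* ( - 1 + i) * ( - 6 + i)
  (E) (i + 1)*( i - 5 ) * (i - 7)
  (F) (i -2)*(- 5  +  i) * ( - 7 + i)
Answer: B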